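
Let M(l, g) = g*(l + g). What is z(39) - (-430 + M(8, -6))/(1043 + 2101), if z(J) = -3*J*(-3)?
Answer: 551993/1572 ≈ 351.14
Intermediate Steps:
M(l, g) = g*(g + l)
z(J) = 9*J
z(39) - (-430 + M(8, -6))/(1043 + 2101) = 9*39 - (-430 - 6*(-6 + 8))/(1043 + 2101) = 351 - (-430 - 6*2)/3144 = 351 - (-430 - 12)/3144 = 351 - (-442)/3144 = 351 - 1*(-221/1572) = 351 + 221/1572 = 551993/1572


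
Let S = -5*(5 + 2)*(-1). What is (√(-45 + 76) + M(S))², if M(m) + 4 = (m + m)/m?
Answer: (2 - √31)² ≈ 12.729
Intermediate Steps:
S = 35 (S = -5*7*(-1) = -35*(-1) = 35)
M(m) = -2 (M(m) = -4 + (m + m)/m = -4 + (2*m)/m = -4 + 2 = -2)
(√(-45 + 76) + M(S))² = (√(-45 + 76) - 2)² = (√31 - 2)² = (-2 + √31)²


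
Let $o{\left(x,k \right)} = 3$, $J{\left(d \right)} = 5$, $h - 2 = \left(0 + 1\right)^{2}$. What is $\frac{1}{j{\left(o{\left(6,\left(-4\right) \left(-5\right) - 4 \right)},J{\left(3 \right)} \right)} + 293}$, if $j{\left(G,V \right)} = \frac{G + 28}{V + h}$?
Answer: $\frac{8}{2375} \approx 0.0033684$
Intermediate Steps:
$h = 3$ ($h = 2 + \left(0 + 1\right)^{2} = 2 + 1^{2} = 2 + 1 = 3$)
$j{\left(G,V \right)} = \frac{28 + G}{3 + V}$ ($j{\left(G,V \right)} = \frac{G + 28}{V + 3} = \frac{28 + G}{3 + V}$)
$\frac{1}{j{\left(o{\left(6,\left(-4\right) \left(-5\right) - 4 \right)},J{\left(3 \right)} \right)} + 293} = \frac{1}{\frac{28 + 3}{3 + 5} + 293} = \frac{1}{\frac{1}{8} \cdot 31 + 293} = \frac{1}{\frac{31}{8} + 293} = \frac{1}{\frac{2375}{8}} = \frac{8}{2375}$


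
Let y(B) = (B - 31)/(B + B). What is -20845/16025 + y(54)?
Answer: -376537/346140 ≈ -1.0878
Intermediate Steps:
y(B) = (-31 + B)/(2*B) (y(B) = (-31 + B)/((2*B)) = (-31 + B)*(1/(2*B)) = (-31 + B)/(2*B))
-20845/16025 + y(54) = -20845/16025 + (1/2)*(-31 + 54)/54 = -20845*1/16025 + (1/2)*(1/54)*23 = -4169/3205 + 23/108 = -376537/346140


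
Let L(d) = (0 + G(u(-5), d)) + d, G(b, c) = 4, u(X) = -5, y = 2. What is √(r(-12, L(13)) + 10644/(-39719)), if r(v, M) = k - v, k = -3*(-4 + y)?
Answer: √27974012262/39719 ≈ 4.2109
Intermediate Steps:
k = 6 (k = -3*(-4 + 2) = -3*(-2) = 6)
L(d) = 4 + d (L(d) = (0 + 4) + d = 4 + d)
r(v, M) = 6 - v
√(r(-12, L(13)) + 10644/(-39719)) = √((6 - 1*(-12)) + 10644/(-39719)) = √((6 + 12) + 10644*(-1/39719)) = √(18 - 10644/39719) = √(704298/39719) = √27974012262/39719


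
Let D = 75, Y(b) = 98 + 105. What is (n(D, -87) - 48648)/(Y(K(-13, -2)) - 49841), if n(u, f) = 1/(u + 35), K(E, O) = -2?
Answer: 5351279/5460180 ≈ 0.98006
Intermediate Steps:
Y(b) = 203
n(u, f) = 1/(35 + u)
(n(D, -87) - 48648)/(Y(K(-13, -2)) - 49841) = (1/(35 + 75) - 48648)/(203 - 49841) = (1/110 - 48648)/(-49638) = (1/110 - 48648)*(-1/49638) = -5351279/110*(-1/49638) = 5351279/5460180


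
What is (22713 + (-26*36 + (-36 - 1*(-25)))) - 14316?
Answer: 7450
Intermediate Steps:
(22713 + (-26*36 + (-36 - 1*(-25)))) - 14316 = (22713 + (-936 + (-36 + 25))) - 14316 = (22713 + (-936 - 11)) - 14316 = (22713 - 947) - 14316 = 21766 - 14316 = 7450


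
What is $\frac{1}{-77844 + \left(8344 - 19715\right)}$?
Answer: $- \frac{1}{89215} \approx -1.1209 \cdot 10^{-5}$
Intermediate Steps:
$\frac{1}{-77844 + \left(8344 - 19715\right)} = \frac{1}{-77844 - 11371} = \frac{1}{-89215} = - \frac{1}{89215}$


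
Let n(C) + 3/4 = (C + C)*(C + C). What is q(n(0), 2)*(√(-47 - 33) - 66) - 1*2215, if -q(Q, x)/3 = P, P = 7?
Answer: -829 - 84*I*√5 ≈ -829.0 - 187.83*I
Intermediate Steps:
n(C) = -¾ + 4*C² (n(C) = -¾ + (C + C)*(C + C) = -¾ + (2*C)*(2*C) = -¾ + 4*C²)
q(Q, x) = -21 (q(Q, x) = -3*7 = -21)
q(n(0), 2)*(√(-47 - 33) - 66) - 1*2215 = -21*(√(-47 - 33) - 66) - 1*2215 = -21*(√(-80) - 66) - 2215 = -21*(4*I*√5 - 66) - 2215 = -21*(-66 + 4*I*√5) - 2215 = (1386 - 84*I*√5) - 2215 = -829 - 84*I*√5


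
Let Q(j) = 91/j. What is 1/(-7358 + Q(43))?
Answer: -43/316303 ≈ -0.00013595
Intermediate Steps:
1/(-7358 + Q(43)) = 1/(-7358 + 91/43) = 1/(-316303/43) = -43/316303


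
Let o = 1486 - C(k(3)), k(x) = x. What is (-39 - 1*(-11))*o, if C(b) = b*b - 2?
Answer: -41412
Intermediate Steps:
C(b) = -2 + b² (C(b) = b² - 2 = -2 + b²)
o = 1479 (o = 1486 - (-2 + 3²) = 1486 - (-2 + 9) = 1486 - 1*7 = 1486 - 7 = 1479)
(-39 - 1*(-11))*o = (-39 - 1*(-11))*1479 = (-39 + 11)*1479 = -28*1479 = -41412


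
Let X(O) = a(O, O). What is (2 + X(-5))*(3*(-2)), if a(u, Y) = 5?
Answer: -42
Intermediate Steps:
X(O) = 5
(2 + X(-5))*(3*(-2)) = (2 + 5)*(3*(-2)) = 7*(-6) = -42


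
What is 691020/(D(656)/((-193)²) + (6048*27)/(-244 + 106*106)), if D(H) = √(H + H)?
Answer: 186736688746733684790/4014559152380753 - 1349821060515180*√82/4014559152380753 ≈ 46512.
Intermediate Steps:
D(H) = √2*√H (D(H) = √(2*H) = √2*√H)
691020/(D(656)/((-193)²) + (6048*27)/(-244 + 106*106)) = 691020/((√2*√656)/((-193)²) + (6048*27)/(-244 + 106*106)) = 691020/((√2*(4*√41))/37249 + 163296/(-244 + 11236)) = 691020/((4*√82)*(1/37249) + 163296/10992) = 691020/(4*√82/37249 + 163296*(1/10992)) = 691020/(4*√82/37249 + 3402/229) = 691020/(3402/229 + 4*√82/37249)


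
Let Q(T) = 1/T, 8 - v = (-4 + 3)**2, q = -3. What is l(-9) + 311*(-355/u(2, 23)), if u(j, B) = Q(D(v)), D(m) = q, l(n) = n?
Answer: 331206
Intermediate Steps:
v = 7 (v = 8 - (-4 + 3)**2 = 8 - 1*(-1)**2 = 8 - 1*1 = 8 - 1 = 7)
D(m) = -3
u(j, B) = -1/3 (u(j, B) = 1/(-3) = -1/3)
l(-9) + 311*(-355/u(2, 23)) = -9 + 311*(-355/(-1/3)) = -9 + 311*(-355*(-3)) = -9 + 311*1065 = -9 + 331215 = 331206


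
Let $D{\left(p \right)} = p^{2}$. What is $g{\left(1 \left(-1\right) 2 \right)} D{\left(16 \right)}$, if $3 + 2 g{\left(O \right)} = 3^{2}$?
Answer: $768$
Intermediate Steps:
$g{\left(O \right)} = 3$ ($g{\left(O \right)} = - \frac{3}{2} + \frac{3^{2}}{2} = - \frac{3}{2} + \frac{1}{2} \cdot 9 = - \frac{3}{2} + \frac{9}{2} = 3$)
$g{\left(1 \left(-1\right) 2 \right)} D{\left(16 \right)} = 3 \cdot 16^{2} = 3 \cdot 256 = 768$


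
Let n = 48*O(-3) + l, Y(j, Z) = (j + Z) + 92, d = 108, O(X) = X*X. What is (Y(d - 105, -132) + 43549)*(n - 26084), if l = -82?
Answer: -1119737808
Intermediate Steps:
O(X) = X²
Y(j, Z) = 92 + Z + j (Y(j, Z) = (Z + j) + 92 = 92 + Z + j)
n = 350 (n = 48*(-3)² - 82 = 48*9 - 82 = 432 - 82 = 350)
(Y(d - 105, -132) + 43549)*(n - 26084) = ((92 - 132 + (108 - 105)) + 43549)*(350 - 26084) = ((92 - 132 + 3) + 43549)*(-25734) = (-37 + 43549)*(-25734) = 43512*(-25734) = -1119737808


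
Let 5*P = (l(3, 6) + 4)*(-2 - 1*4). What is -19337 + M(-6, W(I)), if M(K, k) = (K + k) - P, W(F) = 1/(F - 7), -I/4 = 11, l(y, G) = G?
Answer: -985882/51 ≈ -19331.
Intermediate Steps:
I = -44 (I = -4*11 = -44)
W(F) = 1/(-7 + F)
P = -12 (P = ((6 + 4)*(-2 - 1*4))/5 = (10*(-2 - 4))/5 = (10*(-6))/5 = (⅕)*(-60) = -12)
M(K, k) = 12 + K + k (M(K, k) = (K + k) - 1*(-12) = (K + k) + 12 = 12 + K + k)
-19337 + M(-6, W(I)) = -19337 + (12 - 6 + 1/(-7 - 44)) = -19337 + (12 - 6 + 1/(-51)) = -19337 + (12 - 6 - 1/51) = -19337 + 305/51 = -985882/51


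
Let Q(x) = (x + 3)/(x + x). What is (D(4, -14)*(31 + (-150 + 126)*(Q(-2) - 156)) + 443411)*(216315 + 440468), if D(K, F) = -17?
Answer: 249008765922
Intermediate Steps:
Q(x) = (3 + x)/(2*x) (Q(x) = (3 + x)/((2*x)) = (3 + x)*(1/(2*x)) = (3 + x)/(2*x))
(D(4, -14)*(31 + (-150 + 126)*(Q(-2) - 156)) + 443411)*(216315 + 440468) = (-17*(31 + (-150 + 126)*((½)*(3 - 2)/(-2) - 156)) + 443411)*(216315 + 440468) = (-17*(31 - 24*((½)*(-½)*1 - 156)) + 443411)*656783 = (-17*(31 - 24*(-¼ - 156)) + 443411)*656783 = (-17*(31 - 24*(-625/4)) + 443411)*656783 = (-17*(31 + 3750) + 443411)*656783 = (-17*3781 + 443411)*656783 = (-64277 + 443411)*656783 = 379134*656783 = 249008765922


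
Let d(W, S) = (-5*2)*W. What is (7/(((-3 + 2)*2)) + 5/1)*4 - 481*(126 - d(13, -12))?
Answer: -123130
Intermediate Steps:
d(W, S) = -10*W
(7/(((-3 + 2)*2)) + 5/1)*4 - 481*(126 - d(13, -12)) = (7/(((-3 + 2)*2)) + 5/1)*4 - 481*(126 - (-10)*13) = (7/((-1*2)) + 5*1)*4 - 481*(126 - 1*(-130)) = (7/(-2) + 5)*4 - 481*(126 + 130) = (7*(-½) + 5)*4 - 481*256 = (-7/2 + 5)*4 - 123136 = (3/2)*4 - 123136 = 6 - 123136 = -123130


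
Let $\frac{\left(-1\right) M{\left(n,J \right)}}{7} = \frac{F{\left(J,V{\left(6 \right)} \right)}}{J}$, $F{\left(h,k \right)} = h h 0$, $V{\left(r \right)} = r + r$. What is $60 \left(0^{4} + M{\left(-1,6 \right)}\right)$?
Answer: $0$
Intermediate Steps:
$V{\left(r \right)} = 2 r$
$F{\left(h,k \right)} = 0$ ($F{\left(h,k \right)} = h^{2} \cdot 0 = 0$)
$M{\left(n,J \right)} = 0$ ($M{\left(n,J \right)} = - 7 \frac{0}{J} = \left(-7\right) 0 = 0$)
$60 \left(0^{4} + M{\left(-1,6 \right)}\right) = 60 \left(0^{4} + 0\right) = 60 \left(0 + 0\right) = 60 \cdot 0 = 0$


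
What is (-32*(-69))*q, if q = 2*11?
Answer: 48576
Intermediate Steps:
q = 22
(-32*(-69))*q = -32*(-69)*22 = 2208*22 = 48576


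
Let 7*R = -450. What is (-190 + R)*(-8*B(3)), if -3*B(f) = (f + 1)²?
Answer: -227840/21 ≈ -10850.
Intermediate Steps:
B(f) = -(1 + f)²/3 (B(f) = -(f + 1)²/3 = -(1 + f)²/3)
R = -450/7 (R = (⅐)*(-450) = -450/7 ≈ -64.286)
(-190 + R)*(-8*B(3)) = (-190 - 450/7)*(-(-8)*(1 + 3)²/3) = -(-14240)*(-⅓*4²)/7 = -(-14240)*(-⅓*16)/7 = -(-14240)*(-16)/(7*3) = -1780/7*128/3 = -227840/21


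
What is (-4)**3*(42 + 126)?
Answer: -10752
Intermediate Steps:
(-4)**3*(42 + 126) = -64*168 = -10752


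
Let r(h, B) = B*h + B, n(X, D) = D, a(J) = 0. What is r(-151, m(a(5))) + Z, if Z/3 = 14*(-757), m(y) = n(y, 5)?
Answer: -32544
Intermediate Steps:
m(y) = 5
r(h, B) = B + B*h
Z = -31794 (Z = 3*(14*(-757)) = 3*(-10598) = -31794)
r(-151, m(a(5))) + Z = 5*(1 - 151) - 31794 = 5*(-150) - 31794 = -750 - 31794 = -32544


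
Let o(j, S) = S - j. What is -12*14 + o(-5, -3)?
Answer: -166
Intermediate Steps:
-12*14 + o(-5, -3) = -12*14 + (-3 - 1*(-5)) = -168 + (-3 + 5) = -168 + 2 = -166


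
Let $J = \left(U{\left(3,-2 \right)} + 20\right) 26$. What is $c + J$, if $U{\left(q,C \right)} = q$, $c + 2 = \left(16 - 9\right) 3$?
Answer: $617$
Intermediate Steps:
$c = 19$ ($c = -2 + \left(16 - 9\right) 3 = -2 + 7 \cdot 3 = -2 + 21 = 19$)
$J = 598$ ($J = \left(3 + 20\right) 26 = 23 \cdot 26 = 598$)
$c + J = 19 + 598 = 617$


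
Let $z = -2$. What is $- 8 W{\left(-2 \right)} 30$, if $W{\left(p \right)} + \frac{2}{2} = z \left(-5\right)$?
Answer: $-2160$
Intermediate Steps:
$W{\left(p \right)} = 9$ ($W{\left(p \right)} = -1 - -10 = -1 + 10 = 9$)
$- 8 W{\left(-2 \right)} 30 = \left(-8\right) 9 \cdot 30 = \left(-72\right) 30 = -2160$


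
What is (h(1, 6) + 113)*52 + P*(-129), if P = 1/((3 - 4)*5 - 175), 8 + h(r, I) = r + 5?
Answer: 346363/60 ≈ 5772.7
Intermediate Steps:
h(r, I) = -3 + r (h(r, I) = -8 + (r + 5) = -8 + (5 + r) = -3 + r)
P = -1/180 (P = 1/(-1*5 - 175) = 1/(-5 - 175) = 1/(-180) = -1/180 ≈ -0.0055556)
(h(1, 6) + 113)*52 + P*(-129) = ((-3 + 1) + 113)*52 - 1/180*(-129) = (-2 + 113)*52 + 43/60 = 111*52 + 43/60 = 5772 + 43/60 = 346363/60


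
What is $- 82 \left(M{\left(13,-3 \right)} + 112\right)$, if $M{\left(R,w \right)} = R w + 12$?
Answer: $-6970$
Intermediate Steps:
$M{\left(R,w \right)} = 12 + R w$
$- 82 \left(M{\left(13,-3 \right)} + 112\right) = - 82 \left(\left(12 + 13 \left(-3\right)\right) + 112\right) = - 82 \left(\left(12 - 39\right) + 112\right) = - 82 \left(-27 + 112\right) = \left(-82\right) 85 = -6970$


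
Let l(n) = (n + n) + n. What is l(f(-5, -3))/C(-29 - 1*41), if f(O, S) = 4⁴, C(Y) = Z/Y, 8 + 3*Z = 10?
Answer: -80640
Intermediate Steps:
Z = ⅔ (Z = -8/3 + (⅓)*10 = -8/3 + 10/3 = ⅔ ≈ 0.66667)
C(Y) = 2/(3*Y)
f(O, S) = 256
l(n) = 3*n (l(n) = 2*n + n = 3*n)
l(f(-5, -3))/C(-29 - 1*41) = (3*256)/((2/(3*(-29 - 1*41)))) = 768/((2/(3*(-29 - 41)))) = 768/(((⅔)/(-70))) = 768/(((⅔)*(-1/70))) = 768/(-1/105) = 768*(-105) = -80640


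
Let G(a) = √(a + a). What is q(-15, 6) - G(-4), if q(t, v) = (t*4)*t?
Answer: 900 - 2*I*√2 ≈ 900.0 - 2.8284*I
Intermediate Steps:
G(a) = √2*√a (G(a) = √(2*a) = √2*√a)
q(t, v) = 4*t² (q(t, v) = (4*t)*t = 4*t²)
q(-15, 6) - G(-4) = 4*(-15)² - √2*√(-4) = 4*225 - √2*2*I = 900 - 2*I*√2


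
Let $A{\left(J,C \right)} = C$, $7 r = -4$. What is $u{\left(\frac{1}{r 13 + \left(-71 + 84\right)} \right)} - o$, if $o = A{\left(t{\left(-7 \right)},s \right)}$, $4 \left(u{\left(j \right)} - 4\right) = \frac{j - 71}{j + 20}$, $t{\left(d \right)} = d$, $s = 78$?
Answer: $- \frac{117857}{1574} \approx -74.877$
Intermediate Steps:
$r = - \frac{4}{7}$ ($r = \frac{1}{7} \left(-4\right) = - \frac{4}{7} \approx -0.57143$)
$u{\left(j \right)} = 4 + \frac{-71 + j}{4 \left(20 + j\right)}$ ($u{\left(j \right)} = 4 + \frac{\left(j - 71\right) \frac{1}{j + 20}}{4} = 4 + \frac{\left(-71 + j\right) \frac{1}{20 + j}}{4} = 4 + \frac{\frac{1}{20 + j} \left(-71 + j\right)}{4} = 4 + \frac{-71 + j}{4 \left(20 + j\right)}$)
$o = 78$
$u{\left(\frac{1}{r 13 + \left(-71 + 84\right)} \right)} - o = \frac{249 + \frac{17}{\left(- \frac{4}{7}\right) 13 + \left(-71 + 84\right)}}{4 \left(20 + \frac{1}{\left(- \frac{4}{7}\right) 13 + \left(-71 + 84\right)}\right)} - 78 = \frac{249 + \frac{17}{- \frac{52}{7} + 13}}{4 \left(20 + \frac{1}{- \frac{52}{7} + 13}\right)} - 78 = \frac{249 + \frac{17}{\frac{39}{7}}}{4 \left(20 + \frac{1}{\frac{39}{7}}\right)} - 78 = \frac{249 + 17 \cdot \frac{7}{39}}{4 \left(20 + \frac{7}{39}\right)} - 78 = \frac{249 + \frac{119}{39}}{4 \cdot \frac{787}{39}} - 78 = \frac{1}{4} \cdot \frac{39}{787} \cdot \frac{9830}{39} - 78 = \frac{4915}{1574} - 78 = - \frac{117857}{1574}$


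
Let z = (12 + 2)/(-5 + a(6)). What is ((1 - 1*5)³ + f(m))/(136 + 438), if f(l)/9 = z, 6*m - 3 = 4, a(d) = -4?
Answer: -39/287 ≈ -0.13589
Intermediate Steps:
m = 7/6 (m = ½ + (⅙)*4 = ½ + ⅔ = 7/6 ≈ 1.1667)
z = -14/9 (z = (12 + 2)/(-5 - 4) = 14/(-9) = 14*(-⅑) = -14/9 ≈ -1.5556)
f(l) = -14 (f(l) = 9*(-14/9) = -14)
((1 - 1*5)³ + f(m))/(136 + 438) = ((1 - 1*5)³ - 14)/(136 + 438) = ((1 - 5)³ - 14)/574 = ((-4)³ - 14)*(1/574) = (-64 - 14)*(1/574) = -78*1/574 = -39/287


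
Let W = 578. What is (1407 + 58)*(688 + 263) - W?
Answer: 1392637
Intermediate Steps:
(1407 + 58)*(688 + 263) - W = (1407 + 58)*(688 + 263) - 1*578 = 1465*951 - 578 = 1393215 - 578 = 1392637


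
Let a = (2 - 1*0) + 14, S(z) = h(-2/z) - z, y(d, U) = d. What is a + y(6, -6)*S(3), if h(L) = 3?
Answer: 16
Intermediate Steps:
S(z) = 3 - z
a = 16 (a = (2 + 0) + 14 = 2 + 14 = 16)
a + y(6, -6)*S(3) = 16 + 6*(3 - 1*3) = 16 + 6*(3 - 3) = 16 + 6*0 = 16 + 0 = 16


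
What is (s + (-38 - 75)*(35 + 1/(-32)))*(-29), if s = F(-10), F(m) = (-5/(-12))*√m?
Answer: 3666963/32 - 145*I*√10/12 ≈ 1.1459e+5 - 38.211*I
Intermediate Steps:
F(m) = 5*√m/12 (F(m) = (-5*(-1/12))*√m = 5*√m/12)
s = 5*I*√10/12 (s = 5*√(-10)/12 = 5*(I*√10)/12 = 5*I*√10/12 ≈ 1.3176*I)
(s + (-38 - 75)*(35 + 1/(-32)))*(-29) = (5*I*√10/12 + (-38 - 75)*(35 + 1/(-32)))*(-29) = (5*I*√10/12 - 113*(35 - 1/32))*(-29) = (5*I*√10/12 - 113*1119/32)*(-29) = (5*I*√10/12 - 126447/32)*(-29) = (-126447/32 + 5*I*√10/12)*(-29) = 3666963/32 - 145*I*√10/12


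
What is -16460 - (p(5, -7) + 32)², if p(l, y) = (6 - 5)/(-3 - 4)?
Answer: -856269/49 ≈ -17475.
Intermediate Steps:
p(l, y) = -⅐ (p(l, y) = 1/(-7) = 1*(-⅐) = -⅐)
-16460 - (p(5, -7) + 32)² = -16460 - (-⅐ + 32)² = -16460 - (223/7)² = -16460 - 1*49729/49 = -16460 - 49729/49 = -856269/49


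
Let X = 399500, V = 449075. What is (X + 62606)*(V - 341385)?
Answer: 49764195140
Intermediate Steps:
(X + 62606)*(V - 341385) = (399500 + 62606)*(449075 - 341385) = 462106*107690 = 49764195140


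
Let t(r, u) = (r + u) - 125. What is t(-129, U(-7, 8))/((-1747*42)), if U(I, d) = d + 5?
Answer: 241/73374 ≈ 0.0032845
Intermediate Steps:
U(I, d) = 5 + d
t(r, u) = -125 + r + u
t(-129, U(-7, 8))/((-1747*42)) = (-125 - 129 + (5 + 8))/((-1747*42)) = (-125 - 129 + 13)/(-73374) = -241*(-1/73374) = 241/73374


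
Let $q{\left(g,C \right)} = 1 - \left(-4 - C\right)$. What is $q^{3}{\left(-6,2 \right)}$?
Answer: $343$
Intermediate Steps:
$q{\left(g,C \right)} = 5 + C$ ($q{\left(g,C \right)} = 1 + \left(4 + C\right) = 5 + C$)
$q^{3}{\left(-6,2 \right)} = \left(5 + 2\right)^{3} = 7^{3} = 343$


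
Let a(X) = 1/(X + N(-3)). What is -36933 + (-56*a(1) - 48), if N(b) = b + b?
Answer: -184849/5 ≈ -36970.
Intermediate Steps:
N(b) = 2*b
a(X) = 1/(-6 + X) (a(X) = 1/(X + 2*(-3)) = 1/(X - 6) = 1/(-6 + X))
-36933 + (-56*a(1) - 48) = -36933 + (-56/(-6 + 1) - 48) = -36933 + (-56/(-5) - 48) = -36933 + (-56*(-1/5) - 48) = -36933 + (56/5 - 48) = -36933 - 184/5 = -184849/5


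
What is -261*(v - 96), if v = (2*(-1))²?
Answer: 24012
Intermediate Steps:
v = 4 (v = (-2)² = 4)
-261*(v - 96) = -261*(4 - 96) = -261*(-92) = 24012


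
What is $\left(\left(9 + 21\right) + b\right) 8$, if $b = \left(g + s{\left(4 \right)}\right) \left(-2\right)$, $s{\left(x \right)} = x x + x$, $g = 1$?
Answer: $-96$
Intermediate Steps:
$s{\left(x \right)} = x + x^{2}$ ($s{\left(x \right)} = x^{2} + x = x + x^{2}$)
$b = -42$ ($b = \left(1 + 4 \left(1 + 4\right)\right) \left(-2\right) = \left(1 + 4 \cdot 5\right) \left(-2\right) = \left(1 + 20\right) \left(-2\right) = 21 \left(-2\right) = -42$)
$\left(\left(9 + 21\right) + b\right) 8 = \left(\left(9 + 21\right) - 42\right) 8 = \left(30 - 42\right) 8 = \left(-12\right) 8 = -96$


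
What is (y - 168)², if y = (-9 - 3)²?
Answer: 576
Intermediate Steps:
y = 144 (y = (-12)² = 144)
(y - 168)² = (144 - 168)² = (-24)² = 576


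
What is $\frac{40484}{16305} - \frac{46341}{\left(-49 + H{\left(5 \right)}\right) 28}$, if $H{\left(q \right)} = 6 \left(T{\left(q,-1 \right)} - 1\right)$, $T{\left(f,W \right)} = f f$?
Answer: $- \frac{6820027}{456540} \approx -14.939$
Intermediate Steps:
$T{\left(f,W \right)} = f^{2}$
$H{\left(q \right)} = -6 + 6 q^{2}$ ($H{\left(q \right)} = 6 \left(q^{2} - 1\right) = 6 \left(-1 + q^{2}\right) = -6 + 6 q^{2}$)
$\frac{40484}{16305} - \frac{46341}{\left(-49 + H{\left(5 \right)}\right) 28} = \frac{40484}{16305} - \frac{46341}{\left(-49 - \left(6 - 6 \cdot 5^{2}\right)\right) 28} = 40484 \cdot \frac{1}{16305} - \frac{46341}{\left(-49 + \left(-6 + 6 \cdot 25\right)\right) 28} = \frac{40484}{16305} - \frac{46341}{\left(-49 + \left(-6 + 150\right)\right) 28} = \frac{40484}{16305} - \frac{46341}{\left(-49 + 144\right) 28} = \frac{40484}{16305} - \frac{46341}{95 \cdot 28} = \frac{40484}{16305} - \frac{46341}{2660} = \frac{40484}{16305} - \frac{2439}{140} = - \frac{6820027}{456540}$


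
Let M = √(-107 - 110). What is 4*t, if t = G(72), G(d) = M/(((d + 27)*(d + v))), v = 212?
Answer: I*√217/7029 ≈ 0.0020957*I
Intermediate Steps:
M = I*√217 (M = √(-217) = I*√217 ≈ 14.731*I)
G(d) = I*√217/((27 + d)*(212 + d)) (G(d) = (I*√217)/(((d + 27)*(d + 212))) = (I*√217)/(((27 + d)*(212 + d))) = (I*√217)*(1/((27 + d)*(212 + d))) = I*√217/((27 + d)*(212 + d)))
t = I*√217/28116 (t = I*√217/(5724 + 72² + 239*72) = I*√217/(5724 + 5184 + 17208) = I*√217/28116 ≈ 0.00052393*I)
4*t = 4*(I*√217/28116) = I*√217/7029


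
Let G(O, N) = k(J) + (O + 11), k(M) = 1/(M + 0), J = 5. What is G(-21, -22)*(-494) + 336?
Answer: 25886/5 ≈ 5177.2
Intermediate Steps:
k(M) = 1/M
G(O, N) = 56/5 + O (G(O, N) = 1/5 + (O + 11) = 1/5 + (11 + O) = 56/5 + O)
G(-21, -22)*(-494) + 336 = (56/5 - 21)*(-494) + 336 = -49/5*(-494) + 336 = 24206/5 + 336 = 25886/5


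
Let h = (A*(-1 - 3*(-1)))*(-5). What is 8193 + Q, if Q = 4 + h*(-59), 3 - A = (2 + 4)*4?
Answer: -4193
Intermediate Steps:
A = -21 (A = 3 - (2 + 4)*4 = 3 - 6*4 = 3 - 1*24 = 3 - 24 = -21)
h = 210 (h = -21*(-1 - 3*(-1))*(-5) = -21*(-1 + 3)*(-5) = -21*2*(-5) = -42*(-5) = 210)
Q = -12386 (Q = 4 + 210*(-59) = 4 - 12390 = -12386)
8193 + Q = 8193 - 12386 = -4193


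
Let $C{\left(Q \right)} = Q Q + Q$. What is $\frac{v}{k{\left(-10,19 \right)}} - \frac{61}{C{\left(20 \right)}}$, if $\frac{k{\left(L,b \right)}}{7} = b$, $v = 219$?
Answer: $\frac{11981}{7980} \approx 1.5014$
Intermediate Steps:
$k{\left(L,b \right)} = 7 b$
$C{\left(Q \right)} = Q + Q^{2}$ ($C{\left(Q \right)} = Q^{2} + Q = Q + Q^{2}$)
$\frac{v}{k{\left(-10,19 \right)}} - \frac{61}{C{\left(20 \right)}} = \frac{219}{7 \cdot 19} - \frac{61}{20 \left(1 + 20\right)} = \frac{219}{133} - \frac{61}{20 \cdot 21} = 219 \cdot \frac{1}{133} - \frac{61}{420} = \frac{219}{133} - \frac{61}{420} = \frac{11981}{7980}$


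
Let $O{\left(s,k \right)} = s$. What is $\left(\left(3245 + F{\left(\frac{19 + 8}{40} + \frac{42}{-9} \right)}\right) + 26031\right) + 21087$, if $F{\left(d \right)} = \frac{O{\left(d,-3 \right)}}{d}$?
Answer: $50364$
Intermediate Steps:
$F{\left(d \right)} = 1$ ($F{\left(d \right)} = \frac{d}{d} = 1$)
$\left(\left(3245 + F{\left(\frac{19 + 8}{40} + \frac{42}{-9} \right)}\right) + 26031\right) + 21087 = \left(\left(3245 + 1\right) + 26031\right) + 21087 = \left(3246 + 26031\right) + 21087 = 29277 + 21087 = 50364$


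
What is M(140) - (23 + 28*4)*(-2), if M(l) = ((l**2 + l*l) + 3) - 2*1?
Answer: 39471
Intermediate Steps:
M(l) = 1 + 2*l**2 (M(l) = ((l**2 + l**2) + 3) - 2 = (2*l**2 + 3) - 2 = (3 + 2*l**2) - 2 = 1 + 2*l**2)
M(140) - (23 + 28*4)*(-2) = (1 + 2*140**2) - (23 + 28*4)*(-2) = (1 + 2*19600) - (23 + 112)*(-2) = (1 + 39200) - 135*(-2) = 39201 - 1*(-270) = 39201 + 270 = 39471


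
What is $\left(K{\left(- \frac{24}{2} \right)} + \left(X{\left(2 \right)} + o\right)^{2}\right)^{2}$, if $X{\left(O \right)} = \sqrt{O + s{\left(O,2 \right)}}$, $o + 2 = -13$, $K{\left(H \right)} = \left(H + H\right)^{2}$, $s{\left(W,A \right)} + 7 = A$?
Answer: $634104 - 47880 i \sqrt{3} \approx 6.341 \cdot 10^{5} - 82931.0 i$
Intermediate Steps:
$s{\left(W,A \right)} = -7 + A$
$K{\left(H \right)} = 4 H^{2}$ ($K{\left(H \right)} = \left(2 H\right)^{2} = 4 H^{2}$)
$o = -15$ ($o = -2 - 13 = -15$)
$X{\left(O \right)} = \sqrt{-5 + O}$ ($X{\left(O \right)} = \sqrt{O + \left(-7 + 2\right)} = \sqrt{O - 5} = \sqrt{-5 + O}$)
$\left(K{\left(- \frac{24}{2} \right)} + \left(X{\left(2 \right)} + o\right)^{2}\right)^{2} = \left(4 \left(- \frac{24}{2}\right)^{2} + \left(\sqrt{-5 + 2} - 15\right)^{2}\right)^{2} = \left(4 \left(\left(-24\right) \frac{1}{2}\right)^{2} + \left(\sqrt{-3} - 15\right)^{2}\right)^{2} = \left(4 \left(-12\right)^{2} + \left(i \sqrt{3} - 15\right)^{2}\right)^{2} = \left(4 \cdot 144 + \left(-15 + i \sqrt{3}\right)^{2}\right)^{2} = \left(576 + \left(-15 + i \sqrt{3}\right)^{2}\right)^{2}$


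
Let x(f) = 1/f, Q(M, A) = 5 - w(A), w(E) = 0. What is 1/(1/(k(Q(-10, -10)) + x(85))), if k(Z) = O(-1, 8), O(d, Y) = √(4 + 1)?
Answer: 1/85 + √5 ≈ 2.2478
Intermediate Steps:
Q(M, A) = 5 (Q(M, A) = 5 - 1*0 = 5 + 0 = 5)
O(d, Y) = √5
k(Z) = √5
x(f) = 1/f
1/(1/(k(Q(-10, -10)) + x(85))) = 1/(1/(√5 + 1/85)) = 1/(1/(1/85 + √5)) = 1/85 + √5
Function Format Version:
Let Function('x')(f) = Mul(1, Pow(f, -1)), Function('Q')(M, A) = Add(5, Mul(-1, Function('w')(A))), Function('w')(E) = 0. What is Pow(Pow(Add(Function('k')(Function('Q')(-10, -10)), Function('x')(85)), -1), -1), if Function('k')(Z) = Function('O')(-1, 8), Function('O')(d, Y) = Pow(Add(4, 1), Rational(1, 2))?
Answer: Add(Rational(1, 85), Pow(5, Rational(1, 2))) ≈ 2.2478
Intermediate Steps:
Function('Q')(M, A) = 5 (Function('Q')(M, A) = Add(5, Mul(-1, 0)) = Add(5, 0) = 5)
Function('O')(d, Y) = Pow(5, Rational(1, 2))
Function('k')(Z) = Pow(5, Rational(1, 2))
Function('x')(f) = Pow(f, -1)
Pow(Pow(Add(Function('k')(Function('Q')(-10, -10)), Function('x')(85)), -1), -1) = Pow(Pow(Add(Pow(5, Rational(1, 2)), Pow(85, -1)), -1), -1) = Pow(Pow(Add(Pow(5, Rational(1, 2)), Rational(1, 85)), -1), -1) = Pow(Pow(Add(Rational(1, 85), Pow(5, Rational(1, 2))), -1), -1) = Add(Rational(1, 85), Pow(5, Rational(1, 2)))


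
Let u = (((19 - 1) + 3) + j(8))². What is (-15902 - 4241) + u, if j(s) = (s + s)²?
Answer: 56586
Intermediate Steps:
j(s) = 4*s² (j(s) = (2*s)² = 4*s²)
u = 76729 (u = (((19 - 1) + 3) + 4*8²)² = ((18 + 3) + 4*64)² = (21 + 256)² = 277² = 76729)
(-15902 - 4241) + u = (-15902 - 4241) + 76729 = -20143 + 76729 = 56586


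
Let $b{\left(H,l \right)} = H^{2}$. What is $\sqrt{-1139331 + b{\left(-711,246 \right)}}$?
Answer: $i \sqrt{633810} \approx 796.12 i$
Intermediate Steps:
$\sqrt{-1139331 + b{\left(-711,246 \right)}} = \sqrt{-1139331 + \left(-711\right)^{2}} = \sqrt{-1139331 + 505521} = \sqrt{-633810} = i \sqrt{633810}$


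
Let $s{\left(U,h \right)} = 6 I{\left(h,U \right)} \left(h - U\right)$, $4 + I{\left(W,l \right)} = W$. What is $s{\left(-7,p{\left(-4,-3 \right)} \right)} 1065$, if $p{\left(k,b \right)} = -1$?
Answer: $-191700$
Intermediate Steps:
$I{\left(W,l \right)} = -4 + W$
$s{\left(U,h \right)} = \left(-24 + 6 h\right) \left(h - U\right)$ ($s{\left(U,h \right)} = 6 \left(-4 + h\right) \left(h - U\right) = \left(-24 + 6 h\right) \left(h - U\right)$)
$s{\left(-7,p{\left(-4,-3 \right)} \right)} 1065 = - 6 \left(-4 - 1\right) \left(-7 - -1\right) 1065 = \left(-6\right) \left(-5\right) \left(-7 + 1\right) 1065 = \left(-6\right) \left(-5\right) \left(-6\right) 1065 = \left(-180\right) 1065 = -191700$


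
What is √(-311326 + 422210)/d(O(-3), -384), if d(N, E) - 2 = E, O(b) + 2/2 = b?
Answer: -√27721/191 ≈ -0.87171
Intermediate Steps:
O(b) = -1 + b
d(N, E) = 2 + E
√(-311326 + 422210)/d(O(-3), -384) = √(-311326 + 422210)/(2 - 384) = √110884/(-382) = (2*√27721)*(-1/382) = -√27721/191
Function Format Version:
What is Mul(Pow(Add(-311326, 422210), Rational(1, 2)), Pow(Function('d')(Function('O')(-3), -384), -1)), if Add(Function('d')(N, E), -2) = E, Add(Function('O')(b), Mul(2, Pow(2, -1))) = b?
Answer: Mul(Rational(-1, 191), Pow(27721, Rational(1, 2))) ≈ -0.87171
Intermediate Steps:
Function('O')(b) = Add(-1, b)
Function('d')(N, E) = Add(2, E)
Mul(Pow(Add(-311326, 422210), Rational(1, 2)), Pow(Function('d')(Function('O')(-3), -384), -1)) = Mul(Pow(Add(-311326, 422210), Rational(1, 2)), Pow(Add(2, -384), -1)) = Mul(Pow(110884, Rational(1, 2)), Pow(-382, -1)) = Mul(Mul(2, Pow(27721, Rational(1, 2))), Rational(-1, 382)) = Mul(Rational(-1, 191), Pow(27721, Rational(1, 2)))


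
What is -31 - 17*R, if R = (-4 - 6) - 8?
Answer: 275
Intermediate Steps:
R = -18 (R = -10 - 8 = -18)
-31 - 17*R = -31 - 17*(-18) = -31 + 306 = 275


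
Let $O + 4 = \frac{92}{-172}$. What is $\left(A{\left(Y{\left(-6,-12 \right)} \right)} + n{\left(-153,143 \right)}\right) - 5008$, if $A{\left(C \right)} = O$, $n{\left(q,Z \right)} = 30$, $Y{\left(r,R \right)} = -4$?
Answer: $- \frac{214249}{43} \approx -4982.5$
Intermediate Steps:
$O = - \frac{195}{43}$ ($O = -4 + \frac{92}{-172} = -4 + 92 \left(- \frac{1}{172}\right) = -4 - \frac{23}{43} = - \frac{195}{43} \approx -4.5349$)
$A{\left(C \right)} = - \frac{195}{43}$
$\left(A{\left(Y{\left(-6,-12 \right)} \right)} + n{\left(-153,143 \right)}\right) - 5008 = \left(- \frac{195}{43} + 30\right) - 5008 = \frac{1095}{43} - 5008 = - \frac{214249}{43}$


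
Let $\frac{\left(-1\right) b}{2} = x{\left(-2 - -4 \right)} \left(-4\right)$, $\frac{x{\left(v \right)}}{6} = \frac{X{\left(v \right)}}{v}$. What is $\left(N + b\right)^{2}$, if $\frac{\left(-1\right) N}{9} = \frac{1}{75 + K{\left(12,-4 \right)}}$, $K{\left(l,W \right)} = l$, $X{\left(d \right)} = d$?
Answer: $\frac{1929321}{841} \approx 2294.1$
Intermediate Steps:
$x{\left(v \right)} = 6$ ($x{\left(v \right)} = 6 \frac{v}{v} = 6 \cdot 1 = 6$)
$N = - \frac{3}{29}$ ($N = - \frac{9}{75 + 12} = - \frac{9}{87} = \left(-9\right) \frac{1}{87} = - \frac{3}{29} \approx -0.10345$)
$b = 48$ ($b = - 2 \cdot 6 \left(-4\right) = \left(-2\right) \left(-24\right) = 48$)
$\left(N + b\right)^{2} = \left(- \frac{3}{29} + 48\right)^{2} = \left(\frac{1389}{29}\right)^{2} = \frac{1929321}{841}$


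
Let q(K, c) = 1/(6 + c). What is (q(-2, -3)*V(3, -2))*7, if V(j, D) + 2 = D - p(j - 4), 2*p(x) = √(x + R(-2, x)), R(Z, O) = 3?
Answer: -28/3 - 7*√2/6 ≈ -10.983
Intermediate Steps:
p(x) = √(3 + x)/2 (p(x) = √(x + 3)/2 = √(3 + x)/2)
V(j, D) = -2 + D - √(-1 + j)/2 (V(j, D) = -2 + (D - √(3 + (j - 4))/2) = -2 + (D - √(3 + (-4 + j))/2) = -2 + (D - √(-1 + j)/2) = -2 + D - √(-1 + j)/2)
(q(-2, -3)*V(3, -2))*7 = ((-2 - 2 - √(-1 + 3)/2)/(6 - 3))*7 = ((-2 - 2 - √2/2)/3)*7 = ((-4 - √2/2)/3)*7 = (-4/3 - √2/6)*7 = -28/3 - 7*√2/6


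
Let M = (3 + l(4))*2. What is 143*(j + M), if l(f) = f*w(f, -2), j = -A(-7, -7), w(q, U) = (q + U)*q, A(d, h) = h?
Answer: 11011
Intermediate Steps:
w(q, U) = q*(U + q) (w(q, U) = (U + q)*q = q*(U + q))
j = 7 (j = -1*(-7) = 7)
l(f) = f**2*(-2 + f) (l(f) = f*(f*(-2 + f)) = f**2*(-2 + f))
M = 70 (M = (3 + 4**2*(-2 + 4))*2 = (3 + 16*2)*2 = (3 + 32)*2 = 35*2 = 70)
143*(j + M) = 143*(7 + 70) = 143*77 = 11011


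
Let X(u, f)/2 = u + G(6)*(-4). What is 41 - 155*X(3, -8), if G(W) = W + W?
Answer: 13991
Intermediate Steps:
G(W) = 2*W
X(u, f) = -96 + 2*u (X(u, f) = 2*(u + (2*6)*(-4)) = 2*(u + 12*(-4)) = 2*(u - 48) = 2*(-48 + u) = -96 + 2*u)
41 - 155*X(3, -8) = 41 - 155*(-96 + 2*3) = 41 - 155*(-96 + 6) = 41 - 155*(-90) = 41 + 13950 = 13991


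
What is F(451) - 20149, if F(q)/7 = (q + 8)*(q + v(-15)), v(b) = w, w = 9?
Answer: 1457831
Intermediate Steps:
v(b) = 9
F(q) = 7*(8 + q)*(9 + q) (F(q) = 7*((q + 8)*(q + 9)) = 7*((8 + q)*(9 + q)) = 7*(8 + q)*(9 + q))
F(451) - 20149 = (504 + 7*451**2 + 119*451) - 20149 = (504 + 7*203401 + 53669) - 20149 = (504 + 1423807 + 53669) - 20149 = 1477980 - 20149 = 1457831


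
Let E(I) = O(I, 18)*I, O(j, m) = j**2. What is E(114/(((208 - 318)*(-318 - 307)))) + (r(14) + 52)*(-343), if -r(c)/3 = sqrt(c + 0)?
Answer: -724478637695127307/40618896484375 + 1029*sqrt(14) ≈ -13986.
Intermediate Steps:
r(c) = -3*sqrt(c) (r(c) = -3*sqrt(c + 0) = -3*sqrt(c))
E(I) = I**3 (E(I) = I**2*I = I**3)
E(114/(((208 - 318)*(-318 - 307)))) + (r(14) + 52)*(-343) = (114/(((208 - 318)*(-318 - 307))))**3 + (-3*sqrt(14) + 52)*(-343) = (114/((-110*(-625))))**3 + (52 - 3*sqrt(14))*(-343) = (114/68750)**3 + (-17836 + 1029*sqrt(14)) = (114*(1/68750))**3 + (-17836 + 1029*sqrt(14)) = (57/34375)**3 + (-17836 + 1029*sqrt(14)) = 185193/40618896484375 + (-17836 + 1029*sqrt(14)) = -724478637695127307/40618896484375 + 1029*sqrt(14)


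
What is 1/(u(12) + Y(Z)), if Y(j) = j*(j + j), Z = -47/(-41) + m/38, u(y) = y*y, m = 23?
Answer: 1213682/182217649 ≈ 0.0066606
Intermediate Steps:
u(y) = y²
Z = 2729/1558 (Z = -47/(-41) + 23/38 = -47*(-1/41) + 23*(1/38) = 47/41 + 23/38 = 2729/1558 ≈ 1.7516)
Y(j) = 2*j² (Y(j) = j*(2*j) = 2*j²)
1/(u(12) + Y(Z)) = 1/(12² + 2*(2729/1558)²) = 1/(144 + 2*(7447441/2427364)) = 1/(144 + 7447441/1213682) = 1/(182217649/1213682) = 1213682/182217649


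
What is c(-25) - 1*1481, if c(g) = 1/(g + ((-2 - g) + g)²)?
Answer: -31102/21 ≈ -1481.0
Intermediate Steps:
c(g) = 1/(4 + g) (c(g) = 1/(g + (-2)²) = 1/(g + 4) = 1/(4 + g))
c(-25) - 1*1481 = 1/(4 - 25) - 1*1481 = 1/(-21) - 1481 = -1/21 - 1481 = -31102/21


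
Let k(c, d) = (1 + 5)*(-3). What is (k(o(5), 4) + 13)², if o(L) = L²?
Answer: 25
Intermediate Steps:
k(c, d) = -18 (k(c, d) = 6*(-3) = -18)
(k(o(5), 4) + 13)² = (-18 + 13)² = (-5)² = 25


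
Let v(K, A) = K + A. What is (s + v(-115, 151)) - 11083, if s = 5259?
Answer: -5788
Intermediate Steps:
v(K, A) = A + K
(s + v(-115, 151)) - 11083 = (5259 + (151 - 115)) - 11083 = (5259 + 36) - 11083 = 5295 - 11083 = -5788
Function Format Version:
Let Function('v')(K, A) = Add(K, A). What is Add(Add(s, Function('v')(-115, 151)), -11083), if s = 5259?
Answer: -5788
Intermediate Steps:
Function('v')(K, A) = Add(A, K)
Add(Add(s, Function('v')(-115, 151)), -11083) = Add(Add(5259, Add(151, -115)), -11083) = Add(Add(5259, 36), -11083) = Add(5295, -11083) = -5788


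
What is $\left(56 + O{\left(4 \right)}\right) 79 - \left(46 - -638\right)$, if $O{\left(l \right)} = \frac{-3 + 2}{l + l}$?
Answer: $\frac{29841}{8} \approx 3730.1$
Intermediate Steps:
$O{\left(l \right)} = - \frac{1}{2 l}$
$\left(56 + O{\left(4 \right)}\right) 79 - \left(46 - -638\right) = \left(56 - \frac{1}{2 \cdot 4}\right) 79 - \left(46 - -638\right) = \left(56 - \frac{1}{8}\right) 79 - \left(46 + 638\right) = \left(56 - \frac{1}{8}\right) 79 - 684 = \frac{447}{8} \cdot 79 - 684 = \frac{35313}{8} - 684 = \frac{29841}{8}$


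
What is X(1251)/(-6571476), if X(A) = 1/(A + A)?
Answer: -1/16441832952 ≈ -6.0820e-11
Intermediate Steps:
X(A) = 1/(2*A)
X(1251)/(-6571476) = ((1/2)/1251)/(-6571476) = ((1/2)*(1/1251))*(-1/6571476) = (1/2502)*(-1/6571476) = -1/16441832952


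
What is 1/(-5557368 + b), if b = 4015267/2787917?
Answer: -2787917/15493476707189 ≈ -1.7994e-7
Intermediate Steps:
b = 4015267/2787917 (b = 4015267*(1/2787917) = 4015267/2787917 ≈ 1.4402)
1/(-5557368 + b) = 1/(-5557368 + 4015267/2787917) = 1/(-15493476707189/2787917) = -2787917/15493476707189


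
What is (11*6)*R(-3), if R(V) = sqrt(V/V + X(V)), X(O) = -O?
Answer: 132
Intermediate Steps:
R(V) = sqrt(1 - V) (R(V) = sqrt(V/V - V) = sqrt(1 - V))
(11*6)*R(-3) = (11*6)*sqrt(1 - 1*(-3)) = 66*sqrt(1 + 3) = 66*sqrt(4) = 66*2 = 132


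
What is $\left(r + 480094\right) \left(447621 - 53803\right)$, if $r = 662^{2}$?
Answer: $361658034484$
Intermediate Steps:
$r = 438244$
$\left(r + 480094\right) \left(447621 - 53803\right) = \left(438244 + 480094\right) \left(447621 - 53803\right) = 918338 \cdot 393818 = 361658034484$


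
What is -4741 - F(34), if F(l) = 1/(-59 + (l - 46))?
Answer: -336610/71 ≈ -4741.0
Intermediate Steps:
F(l) = 1/(-105 + l) (F(l) = 1/(-59 + (-46 + l)) = 1/(-105 + l))
-4741 - F(34) = -4741 - 1/(-105 + 34) = -4741 - 1/(-71) = -4741 - 1*(-1/71) = -4741 + 1/71 = -336610/71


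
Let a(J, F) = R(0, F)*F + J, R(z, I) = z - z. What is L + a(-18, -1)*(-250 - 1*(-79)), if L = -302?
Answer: 2776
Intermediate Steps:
R(z, I) = 0
a(J, F) = J (a(J, F) = 0*F + J = 0 + J = J)
L + a(-18, -1)*(-250 - 1*(-79)) = -302 - 18*(-250 - 1*(-79)) = -302 - 18*(-250 + 79) = -302 - 18*(-171) = -302 + 3078 = 2776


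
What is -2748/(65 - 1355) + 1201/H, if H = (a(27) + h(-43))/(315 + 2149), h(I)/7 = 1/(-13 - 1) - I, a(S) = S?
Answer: 254556702/28165 ≈ 9038.0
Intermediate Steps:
h(I) = -½ - 7*I (h(I) = 7*(1/(-13 - 1) - I) = 7*(1/(-14) - I) = 7*(-1/14 - I) = -½ - 7*I)
H = 655/4928 (H = (27 + (-½ - 7*(-43)))/(315 + 2149) = (27 + (-½ + 301))/2464 = (27 + 601/2)*(1/2464) = (655/2)*(1/2464) = 655/4928 ≈ 0.13291)
-2748/(65 - 1355) + 1201/H = -2748/(65 - 1355) + 1201/(655/4928) = -2748/(-1290) + 1201*(4928/655) = -2748*(-1/1290) + 5918528/655 = 458/215 + 5918528/655 = 254556702/28165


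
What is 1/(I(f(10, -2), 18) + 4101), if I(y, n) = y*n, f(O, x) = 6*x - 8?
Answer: 1/3741 ≈ 0.00026731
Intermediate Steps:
f(O, x) = -8 + 6*x
I(y, n) = n*y
1/(I(f(10, -2), 18) + 4101) = 1/(18*(-8 + 6*(-2)) + 4101) = 1/(18*(-8 - 12) + 4101) = 1/(18*(-20) + 4101) = 1/(-360 + 4101) = 1/3741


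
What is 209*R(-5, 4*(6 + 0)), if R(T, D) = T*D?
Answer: -25080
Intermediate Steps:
R(T, D) = D*T
209*R(-5, 4*(6 + 0)) = 209*((4*(6 + 0))*(-5)) = 209*((4*6)*(-5)) = 209*(24*(-5)) = 209*(-120) = -25080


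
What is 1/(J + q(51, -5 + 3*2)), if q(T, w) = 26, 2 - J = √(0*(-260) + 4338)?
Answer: -14/1777 - 3*√482/3554 ≈ -0.026411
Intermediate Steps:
J = 2 - 3*√482 (J = 2 - √(0*(-260) + 4338) = 2 - √(0 + 4338) = 2 - √4338 = 2 - 3*√482 ≈ -63.864)
1/(J + q(51, -5 + 3*2)) = 1/((2 - 3*√482) + 26) = 1/(28 - 3*√482)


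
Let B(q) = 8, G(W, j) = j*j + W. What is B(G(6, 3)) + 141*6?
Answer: 854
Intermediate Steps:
G(W, j) = W + j² (G(W, j) = j² + W = W + j²)
B(G(6, 3)) + 141*6 = 8 + 141*6 = 8 + 846 = 854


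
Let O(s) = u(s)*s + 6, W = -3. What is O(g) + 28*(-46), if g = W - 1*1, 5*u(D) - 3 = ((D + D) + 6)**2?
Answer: -6438/5 ≈ -1287.6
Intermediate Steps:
u(D) = 3/5 + (6 + 2*D)**2/5 (u(D) = 3/5 + ((D + D) + 6)**2/5 = 3/5 + (2*D + 6)**2/5 = 3/5 + (6 + 2*D)**2/5)
g = -4 (g = -3 - 1*1 = -3 - 1 = -4)
O(s) = 6 + s*(3/5 + 4*(3 + s)**2/5) (O(s) = (3/5 + 4*(3 + s)**2/5)*s + 6 = s*(3/5 + 4*(3 + s)**2/5) + 6 = 6 + s*(3/5 + 4*(3 + s)**2/5))
O(g) + 28*(-46) = (6 + (1/5)*(-4)*(3 + 4*(3 - 4)**2)) + 28*(-46) = (6 + (1/5)*(-4)*(3 + 4*(-1)**2)) - 1288 = (6 + (1/5)*(-4)*(3 + 4*1)) - 1288 = (6 + (1/5)*(-4)*(3 + 4)) - 1288 = (6 + (1/5)*(-4)*7) - 1288 = (6 - 28/5) - 1288 = 2/5 - 1288 = -6438/5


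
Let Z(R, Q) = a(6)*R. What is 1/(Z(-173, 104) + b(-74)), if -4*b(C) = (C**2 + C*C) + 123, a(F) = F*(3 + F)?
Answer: -4/48443 ≈ -8.2571e-5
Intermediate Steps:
b(C) = -123/4 - C**2/2 (b(C) = -((C**2 + C*C) + 123)/4 = -((C**2 + C**2) + 123)/4 = -(2*C**2 + 123)/4 = -(123 + 2*C**2)/4 = -123/4 - C**2/2)
Z(R, Q) = 54*R (Z(R, Q) = (6*(3 + 6))*R = (6*9)*R = 54*R)
1/(Z(-173, 104) + b(-74)) = 1/(54*(-173) + (-123/4 - 1/2*(-74)**2)) = 1/(-9342 + (-123/4 - 1/2*5476)) = 1/(-9342 + (-123/4 - 2738)) = 1/(-9342 - 11075/4) = 1/(-48443/4) = -4/48443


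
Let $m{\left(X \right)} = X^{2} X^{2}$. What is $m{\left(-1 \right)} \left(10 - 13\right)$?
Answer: $-3$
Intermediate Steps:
$m{\left(X \right)} = X^{4}$
$m{\left(-1 \right)} \left(10 - 13\right) = \left(-1\right)^{4} \left(10 - 13\right) = 1 \left(-3\right) = -3$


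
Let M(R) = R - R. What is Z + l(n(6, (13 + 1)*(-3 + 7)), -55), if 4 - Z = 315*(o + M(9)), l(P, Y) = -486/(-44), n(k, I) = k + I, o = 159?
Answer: -1101539/22 ≈ -50070.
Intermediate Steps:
n(k, I) = I + k
M(R) = 0
l(P, Y) = 243/22 (l(P, Y) = -486*(-1/44) = 243/22)
Z = -50081 (Z = 4 - 315*(159 + 0) = 4 - 315*159 = 4 - 1*50085 = 4 - 50085 = -50081)
Z + l(n(6, (13 + 1)*(-3 + 7)), -55) = -50081 + 243/22 = -1101539/22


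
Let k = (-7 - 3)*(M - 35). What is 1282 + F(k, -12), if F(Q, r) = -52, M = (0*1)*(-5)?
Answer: 1230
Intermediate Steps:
M = 0 (M = 0*(-5) = 0)
k = 350 (k = (-7 - 3)*(0 - 35) = -10*(-35) = 350)
1282 + F(k, -12) = 1282 - 52 = 1230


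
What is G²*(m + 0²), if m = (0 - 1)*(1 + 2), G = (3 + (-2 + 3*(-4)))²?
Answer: -43923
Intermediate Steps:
G = 121 (G = (3 + (-2 - 12))² = (3 - 14)² = (-11)² = 121)
m = -3 (m = -1*3 = -3)
G²*(m + 0²) = 121²*(-3 + 0²) = 14641*(-3 + 0) = 14641*(-3) = -43923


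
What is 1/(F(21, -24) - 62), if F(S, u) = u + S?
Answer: -1/65 ≈ -0.015385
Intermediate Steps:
F(S, u) = S + u
1/(F(21, -24) - 62) = 1/((21 - 24) - 62) = 1/(-3 - 62) = 1/(-65) = -1/65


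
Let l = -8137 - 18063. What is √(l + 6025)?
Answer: 5*I*√807 ≈ 142.04*I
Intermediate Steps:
l = -26200
√(l + 6025) = √(-26200 + 6025) = √(-20175) = 5*I*√807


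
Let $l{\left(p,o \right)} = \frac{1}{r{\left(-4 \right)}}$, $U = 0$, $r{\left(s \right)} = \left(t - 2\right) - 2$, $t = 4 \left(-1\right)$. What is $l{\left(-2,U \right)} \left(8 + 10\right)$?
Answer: $- \frac{9}{4} \approx -2.25$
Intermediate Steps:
$t = -4$
$r{\left(s \right)} = -8$ ($r{\left(s \right)} = \left(-4 - 2\right) - 2 = -6 - 2 = -8$)
$l{\left(p,o \right)} = - \frac{1}{8}$ ($l{\left(p,o \right)} = \frac{1}{-8} = - \frac{1}{8}$)
$l{\left(-2,U \right)} \left(8 + 10\right) = - \frac{8 + 10}{8} = \left(- \frac{1}{8}\right) 18 = - \frac{9}{4}$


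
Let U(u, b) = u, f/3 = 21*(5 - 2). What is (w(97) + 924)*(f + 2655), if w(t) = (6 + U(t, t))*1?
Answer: 2920788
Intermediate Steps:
f = 189 (f = 3*(21*(5 - 2)) = 3*(21*3) = 3*63 = 189)
w(t) = 6 + t (w(t) = (6 + t)*1 = 6 + t)
(w(97) + 924)*(f + 2655) = ((6 + 97) + 924)*(189 + 2655) = (103 + 924)*2844 = 1027*2844 = 2920788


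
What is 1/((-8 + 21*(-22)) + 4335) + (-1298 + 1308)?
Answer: 38651/3865 ≈ 10.000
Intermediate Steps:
1/((-8 + 21*(-22)) + 4335) + (-1298 + 1308) = 1/((-8 - 462) + 4335) + 10 = 1/(-470 + 4335) + 10 = 1/3865 + 10 = 38651/3865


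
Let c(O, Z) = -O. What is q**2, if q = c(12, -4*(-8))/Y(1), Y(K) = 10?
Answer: 36/25 ≈ 1.4400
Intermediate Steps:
q = -6/5 (q = -1*12/10 = -12*1/10 = -6/5 ≈ -1.2000)
q**2 = (-6/5)**2 = 36/25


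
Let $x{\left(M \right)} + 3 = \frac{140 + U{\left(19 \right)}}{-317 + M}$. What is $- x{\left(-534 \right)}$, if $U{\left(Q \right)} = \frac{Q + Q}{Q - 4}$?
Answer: $\frac{40433}{12765} \approx 3.1675$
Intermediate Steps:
$U{\left(Q \right)} = \frac{2 Q}{-4 + Q}$
$x{\left(M \right)} = -3 + \frac{2138}{15 \left(-317 + M\right)}$ ($x{\left(M \right)} = -3 + \frac{140 + 2 \cdot 19 \frac{1}{-4 + 19}}{-317 + M} = -3 + \frac{140 + 2 \cdot 19 \cdot \frac{1}{15}}{-317 + M} = -3 + \frac{140 + \frac{38}{15}}{-317 + M} = -3 + \frac{2138}{15 \left(-317 + M\right)}$)
$- x{\left(-534 \right)} = - \frac{16403 - -24030}{15 \left(-317 - 534\right)} = - \frac{16403 + 24030}{15 \left(-851\right)} = - \frac{\left(-1\right) 40433}{15 \cdot 851} = \left(-1\right) \left(- \frac{40433}{12765}\right) = \frac{40433}{12765}$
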